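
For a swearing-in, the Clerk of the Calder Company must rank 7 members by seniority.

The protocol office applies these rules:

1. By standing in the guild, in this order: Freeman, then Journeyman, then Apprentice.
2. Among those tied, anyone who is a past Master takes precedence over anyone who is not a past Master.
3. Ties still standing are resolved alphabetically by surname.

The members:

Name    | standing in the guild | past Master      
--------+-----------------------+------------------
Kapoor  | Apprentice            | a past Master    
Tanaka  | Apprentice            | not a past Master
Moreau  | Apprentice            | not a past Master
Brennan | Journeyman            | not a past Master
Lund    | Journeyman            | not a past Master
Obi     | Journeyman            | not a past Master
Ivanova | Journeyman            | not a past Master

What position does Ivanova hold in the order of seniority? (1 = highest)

By standing in the guild: Brennan, Ivanova, Lund and Obi (Journeyman); then Kapoor, Moreau and Tanaka (Apprentice).
Brennan, Ivanova, Lund and Obi are each not a past Master, so the next rule applies.
Among Brennan, Ivanova, Lund and Obi, alphabetically by surname: Brennan before Ivanova before Lund before Obi.
Among Kapoor, Moreau and Tanaka, a past Master before not a past Master: Kapoor (a past Master) before Moreau and Tanaka (not a past Master).
Among Moreau and Tanaka, alphabetically by surname: Moreau before Tanaka.
Order: Brennan, Ivanova, Lund, Obi, Kapoor, Moreau, Tanaka. So position 2.

2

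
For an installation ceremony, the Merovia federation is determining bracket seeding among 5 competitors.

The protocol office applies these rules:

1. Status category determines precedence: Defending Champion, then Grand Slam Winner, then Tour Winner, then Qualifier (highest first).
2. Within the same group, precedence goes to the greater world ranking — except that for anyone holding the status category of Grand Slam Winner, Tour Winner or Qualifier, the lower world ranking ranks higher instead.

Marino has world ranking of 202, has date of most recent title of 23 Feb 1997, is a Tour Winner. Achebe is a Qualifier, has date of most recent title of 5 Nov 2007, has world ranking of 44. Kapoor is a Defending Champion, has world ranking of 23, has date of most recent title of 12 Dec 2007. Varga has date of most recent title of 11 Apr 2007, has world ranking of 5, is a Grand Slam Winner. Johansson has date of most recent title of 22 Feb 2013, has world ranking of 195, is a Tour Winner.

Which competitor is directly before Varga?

By status category: Kapoor (Defending Champion); then Varga (Grand Slam Winner); then Johansson and Marino (Tour Winner); then Achebe (Qualifier).
Among Johansson and Marino, by world ranking (lower first) (reversed rule for this group): Johansson (195) before Marino (202).
Order: Kapoor, Varga, Johansson, Marino, Achebe.

Kapoor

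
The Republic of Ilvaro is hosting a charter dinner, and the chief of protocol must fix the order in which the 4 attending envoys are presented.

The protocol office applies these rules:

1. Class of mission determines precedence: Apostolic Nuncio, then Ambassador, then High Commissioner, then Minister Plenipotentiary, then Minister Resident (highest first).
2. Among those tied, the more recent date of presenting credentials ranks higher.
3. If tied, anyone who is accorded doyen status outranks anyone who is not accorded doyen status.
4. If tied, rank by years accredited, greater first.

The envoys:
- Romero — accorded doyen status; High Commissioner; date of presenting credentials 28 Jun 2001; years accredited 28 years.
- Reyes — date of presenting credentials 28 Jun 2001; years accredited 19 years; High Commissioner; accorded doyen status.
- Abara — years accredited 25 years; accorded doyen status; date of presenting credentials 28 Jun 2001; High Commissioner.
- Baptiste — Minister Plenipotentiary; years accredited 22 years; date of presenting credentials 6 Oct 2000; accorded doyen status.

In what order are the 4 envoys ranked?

By class of mission: Romero, Abara and Reyes (High Commissioner); then Baptiste (Minister Plenipotentiary).
Romero, Abara and Reyes all have date of presenting credentials 28 Jun 2001, so the next rule applies.
Romero, Abara and Reyes are each accorded doyen status, so the next rule applies.
Among Romero, Abara and Reyes, by years accredited (higher first): Romero (28 years) before Abara (25 years) before Reyes (19 years).
Full order: Romero, Abara, Reyes, Baptiste.

Romero, Abara, Reyes, Baptiste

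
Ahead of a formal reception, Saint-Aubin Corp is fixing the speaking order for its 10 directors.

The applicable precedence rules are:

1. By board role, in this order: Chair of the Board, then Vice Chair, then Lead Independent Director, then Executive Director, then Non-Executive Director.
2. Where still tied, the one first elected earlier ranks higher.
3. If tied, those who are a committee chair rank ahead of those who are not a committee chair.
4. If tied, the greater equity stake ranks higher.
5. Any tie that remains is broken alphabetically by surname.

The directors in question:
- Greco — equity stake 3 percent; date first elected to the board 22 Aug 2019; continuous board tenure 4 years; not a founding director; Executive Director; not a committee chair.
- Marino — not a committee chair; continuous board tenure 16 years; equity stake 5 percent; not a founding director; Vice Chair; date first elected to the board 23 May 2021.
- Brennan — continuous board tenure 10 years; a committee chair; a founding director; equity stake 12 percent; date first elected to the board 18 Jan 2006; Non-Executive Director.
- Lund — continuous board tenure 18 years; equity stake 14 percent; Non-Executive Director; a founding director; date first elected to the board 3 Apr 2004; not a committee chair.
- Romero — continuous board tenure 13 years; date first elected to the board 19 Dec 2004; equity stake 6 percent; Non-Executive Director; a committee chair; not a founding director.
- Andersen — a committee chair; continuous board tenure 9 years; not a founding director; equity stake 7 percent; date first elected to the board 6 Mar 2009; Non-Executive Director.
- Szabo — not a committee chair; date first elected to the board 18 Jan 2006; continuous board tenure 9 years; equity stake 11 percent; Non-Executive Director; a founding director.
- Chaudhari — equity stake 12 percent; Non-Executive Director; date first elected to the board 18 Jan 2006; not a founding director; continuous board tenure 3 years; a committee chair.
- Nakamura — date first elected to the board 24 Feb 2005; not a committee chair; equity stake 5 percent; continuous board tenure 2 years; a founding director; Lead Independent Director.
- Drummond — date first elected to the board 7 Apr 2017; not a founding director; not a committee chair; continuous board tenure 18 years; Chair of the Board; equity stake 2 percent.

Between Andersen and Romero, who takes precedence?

Romero

By board role: Drummond (Chair of the Board); then Marino (Vice Chair); then Nakamura (Lead Independent Director); then Greco (Executive Director); then Lund, Romero, Brennan, Chaudhari, Szabo and Andersen (Non-Executive Director).
Among Lund, Romero, Brennan, Chaudhari, Szabo and Andersen, by date first elected to the board (earlier first): Lund (3 Apr 2004) before Romero (19 Dec 2004) before Brennan, Chaudhari and Szabo (18 Jan 2006) before Andersen (6 Mar 2009).
Among Brennan, Chaudhari and Szabo, a committee chair before not a committee chair: Brennan and Chaudhari (a committee chair) before Szabo (not a committee chair).
Brennan and Chaudhari both have equity stake 12 percent, so the next rule applies.
Among Brennan and Chaudhari, alphabetically by surname: Brennan before Chaudhari.
So Romero takes precedence.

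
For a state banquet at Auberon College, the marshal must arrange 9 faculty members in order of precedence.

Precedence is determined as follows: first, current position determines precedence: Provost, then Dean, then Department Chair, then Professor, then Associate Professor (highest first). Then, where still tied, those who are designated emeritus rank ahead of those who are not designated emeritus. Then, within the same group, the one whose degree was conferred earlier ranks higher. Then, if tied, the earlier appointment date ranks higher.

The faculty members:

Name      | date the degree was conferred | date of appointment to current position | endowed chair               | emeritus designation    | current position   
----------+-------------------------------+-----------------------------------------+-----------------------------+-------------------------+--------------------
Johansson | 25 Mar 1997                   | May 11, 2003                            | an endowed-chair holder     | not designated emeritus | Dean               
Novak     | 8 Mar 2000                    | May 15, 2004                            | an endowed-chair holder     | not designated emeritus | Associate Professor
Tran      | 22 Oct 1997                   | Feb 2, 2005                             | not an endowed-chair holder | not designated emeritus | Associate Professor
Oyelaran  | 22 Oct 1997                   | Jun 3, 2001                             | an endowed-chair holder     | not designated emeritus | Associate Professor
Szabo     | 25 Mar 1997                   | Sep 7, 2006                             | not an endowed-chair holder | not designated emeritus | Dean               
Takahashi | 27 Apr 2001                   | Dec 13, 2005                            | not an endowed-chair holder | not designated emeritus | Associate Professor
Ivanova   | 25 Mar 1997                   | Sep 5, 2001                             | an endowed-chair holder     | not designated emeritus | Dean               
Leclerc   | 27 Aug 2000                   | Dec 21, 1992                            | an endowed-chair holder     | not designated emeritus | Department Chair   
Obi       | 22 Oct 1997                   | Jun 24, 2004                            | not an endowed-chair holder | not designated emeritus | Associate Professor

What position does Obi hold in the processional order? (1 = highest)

By current position: Ivanova, Johansson and Szabo (Dean); then Leclerc (Department Chair); then Oyelaran, Obi, Tran, Novak and Takahashi (Associate Professor).
Ivanova, Johansson and Szabo are each not designated emeritus, so the next rule applies.
Ivanova, Johansson and Szabo all have date the degree was conferred 25 Mar 1997, so the next rule applies.
Among Ivanova, Johansson and Szabo, by date of appointment to current position (earlier first): Ivanova (Sep 5, 2001) before Johansson (May 11, 2003) before Szabo (Sep 7, 2006).
Oyelaran, Obi, Tran, Novak and Takahashi are each not designated emeritus, so the next rule applies.
Among Oyelaran, Obi, Tran, Novak and Takahashi, by date the degree was conferred (earlier first): Oyelaran, Obi and Tran (22 Oct 1997) before Novak (8 Mar 2000) before Takahashi (27 Apr 2001).
Among Oyelaran, Obi and Tran, by date of appointment to current position (earlier first): Oyelaran (Jun 3, 2001) before Obi (Jun 24, 2004) before Tran (Feb 2, 2005).
Order: Ivanova, Johansson, Szabo, Leclerc, Oyelaran, Obi, Tran, Novak, Takahashi. So position 6.

6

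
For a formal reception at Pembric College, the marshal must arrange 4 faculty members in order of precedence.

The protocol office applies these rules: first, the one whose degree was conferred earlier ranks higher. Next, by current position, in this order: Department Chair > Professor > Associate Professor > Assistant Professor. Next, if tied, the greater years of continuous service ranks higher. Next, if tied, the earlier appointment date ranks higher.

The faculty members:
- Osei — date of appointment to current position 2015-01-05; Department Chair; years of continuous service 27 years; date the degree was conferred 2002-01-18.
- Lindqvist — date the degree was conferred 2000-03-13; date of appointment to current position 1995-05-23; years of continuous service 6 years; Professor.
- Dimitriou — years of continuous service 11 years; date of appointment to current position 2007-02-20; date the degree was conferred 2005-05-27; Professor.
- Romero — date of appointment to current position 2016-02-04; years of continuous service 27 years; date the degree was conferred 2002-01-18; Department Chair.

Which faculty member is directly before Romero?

Osei

By date the degree was conferred (earlier first): Lindqvist (2000-03-13); then Osei and Romero (both 2002-01-18); then Dimitriou (2005-05-27).
Osei and Romero are each Department Chair, so the next rule applies.
Osei and Romero both have years of continuous service 27 years, so the next rule applies.
Among Osei and Romero, by date of appointment to current position (earlier first): Osei (2015-01-05) before Romero (2016-02-04).
Order: Lindqvist, Osei, Romero, Dimitriou.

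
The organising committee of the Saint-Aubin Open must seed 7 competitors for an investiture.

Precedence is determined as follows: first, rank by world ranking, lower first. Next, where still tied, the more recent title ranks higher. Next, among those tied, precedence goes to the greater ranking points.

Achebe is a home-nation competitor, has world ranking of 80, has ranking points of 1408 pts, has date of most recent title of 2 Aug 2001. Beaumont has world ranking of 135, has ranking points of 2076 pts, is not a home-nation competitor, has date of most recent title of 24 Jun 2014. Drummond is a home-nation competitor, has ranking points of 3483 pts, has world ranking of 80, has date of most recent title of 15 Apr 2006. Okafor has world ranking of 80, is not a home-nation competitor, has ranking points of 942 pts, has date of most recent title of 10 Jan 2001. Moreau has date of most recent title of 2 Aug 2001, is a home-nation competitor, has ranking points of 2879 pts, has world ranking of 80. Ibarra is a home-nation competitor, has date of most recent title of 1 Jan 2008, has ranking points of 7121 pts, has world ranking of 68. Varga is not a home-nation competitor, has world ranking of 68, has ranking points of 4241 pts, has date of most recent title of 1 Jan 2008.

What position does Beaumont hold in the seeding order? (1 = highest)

By world ranking (lower first): Ibarra and Varga (both 68); then Drummond, Moreau, Achebe and Okafor (each 80); then Beaumont (135).
Ibarra and Varga both have date of most recent title 1 Jan 2008, so the next rule applies.
Among Ibarra and Varga, by ranking points (higher first): Ibarra (7121 pts) before Varga (4241 pts).
Among Drummond, Moreau, Achebe and Okafor, by date of most recent title (later first): Drummond (15 Apr 2006) before Moreau and Achebe (2 Aug 2001) before Okafor (10 Jan 2001).
Among Moreau and Achebe, by ranking points (higher first): Moreau (2879 pts) before Achebe (1408 pts).
Order: Ibarra, Varga, Drummond, Moreau, Achebe, Okafor, Beaumont. So position 7.

7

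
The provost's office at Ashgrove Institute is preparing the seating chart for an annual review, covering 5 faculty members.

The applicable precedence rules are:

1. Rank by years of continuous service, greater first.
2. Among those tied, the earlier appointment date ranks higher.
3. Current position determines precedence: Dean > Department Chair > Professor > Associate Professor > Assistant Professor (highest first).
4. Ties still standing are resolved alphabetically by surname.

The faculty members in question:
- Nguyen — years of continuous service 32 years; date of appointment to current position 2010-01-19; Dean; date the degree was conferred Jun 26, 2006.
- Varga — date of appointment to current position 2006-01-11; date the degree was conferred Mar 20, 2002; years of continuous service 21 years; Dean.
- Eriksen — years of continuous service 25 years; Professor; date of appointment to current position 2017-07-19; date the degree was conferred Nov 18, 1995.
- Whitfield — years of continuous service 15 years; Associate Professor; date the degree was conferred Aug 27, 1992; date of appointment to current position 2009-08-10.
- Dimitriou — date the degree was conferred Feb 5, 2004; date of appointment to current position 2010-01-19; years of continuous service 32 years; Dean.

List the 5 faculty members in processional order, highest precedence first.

Dimitriou, Nguyen, Eriksen, Varga, Whitfield

By years of continuous service (higher first): Dimitriou and Nguyen (both 32 years); then Eriksen (25 years); then Varga (21 years); then Whitfield (15 years).
Dimitriou and Nguyen both have date of appointment to current position 2010-01-19, so the next rule applies.
Dimitriou and Nguyen are each Dean, so the next rule applies.
Among Dimitriou and Nguyen, alphabetically by surname: Dimitriou before Nguyen.
Full order: Dimitriou, Nguyen, Eriksen, Varga, Whitfield.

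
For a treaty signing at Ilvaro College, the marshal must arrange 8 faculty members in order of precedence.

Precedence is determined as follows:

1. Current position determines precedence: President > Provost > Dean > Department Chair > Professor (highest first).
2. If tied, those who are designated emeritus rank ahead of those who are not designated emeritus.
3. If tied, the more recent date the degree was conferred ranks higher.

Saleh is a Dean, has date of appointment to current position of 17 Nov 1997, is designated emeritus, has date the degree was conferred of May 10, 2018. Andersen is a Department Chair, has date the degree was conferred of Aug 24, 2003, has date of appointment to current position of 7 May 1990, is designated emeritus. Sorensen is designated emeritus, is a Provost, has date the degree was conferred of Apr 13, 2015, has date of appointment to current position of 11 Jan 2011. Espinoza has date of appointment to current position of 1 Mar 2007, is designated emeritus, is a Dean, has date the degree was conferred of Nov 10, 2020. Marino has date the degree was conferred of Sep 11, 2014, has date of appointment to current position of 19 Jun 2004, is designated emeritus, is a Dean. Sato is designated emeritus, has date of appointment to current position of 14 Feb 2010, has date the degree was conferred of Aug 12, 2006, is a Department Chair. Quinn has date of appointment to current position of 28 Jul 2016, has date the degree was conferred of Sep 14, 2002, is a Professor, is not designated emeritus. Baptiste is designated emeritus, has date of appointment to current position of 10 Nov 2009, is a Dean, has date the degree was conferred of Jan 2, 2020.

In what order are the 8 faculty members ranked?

Sorensen, Espinoza, Baptiste, Saleh, Marino, Sato, Andersen, Quinn

By current position: Sorensen (Provost); then Espinoza, Baptiste, Saleh and Marino (Dean); then Sato and Andersen (Department Chair); then Quinn (Professor).
Espinoza, Baptiste, Saleh and Marino are each designated emeritus, so the next rule applies.
Among Espinoza, Baptiste, Saleh and Marino, by date the degree was conferred (later first): Espinoza (Nov 10, 2020) before Baptiste (Jan 2, 2020) before Saleh (May 10, 2018) before Marino (Sep 11, 2014).
Sato and Andersen are each designated emeritus, so the next rule applies.
Among Sato and Andersen, by date the degree was conferred (later first): Sato (Aug 12, 2006) before Andersen (Aug 24, 2003).
Full order: Sorensen, Espinoza, Baptiste, Saleh, Marino, Sato, Andersen, Quinn.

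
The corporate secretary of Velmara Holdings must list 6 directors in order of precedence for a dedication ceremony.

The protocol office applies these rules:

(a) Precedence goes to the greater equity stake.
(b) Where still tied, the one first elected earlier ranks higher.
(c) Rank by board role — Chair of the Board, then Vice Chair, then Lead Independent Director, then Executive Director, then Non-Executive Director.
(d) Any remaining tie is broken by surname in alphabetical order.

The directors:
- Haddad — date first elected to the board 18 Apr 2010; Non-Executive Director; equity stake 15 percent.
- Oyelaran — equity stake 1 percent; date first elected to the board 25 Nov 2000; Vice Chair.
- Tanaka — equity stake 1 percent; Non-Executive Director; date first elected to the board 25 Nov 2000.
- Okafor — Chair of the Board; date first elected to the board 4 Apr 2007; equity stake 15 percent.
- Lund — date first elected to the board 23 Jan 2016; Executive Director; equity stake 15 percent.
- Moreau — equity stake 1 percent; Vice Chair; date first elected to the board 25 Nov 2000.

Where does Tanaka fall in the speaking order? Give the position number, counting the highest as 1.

By equity stake (higher first): Okafor, Haddad and Lund (each 15 percent); then Moreau, Oyelaran and Tanaka (each 1 percent).
Among Okafor, Haddad and Lund, by date first elected to the board (earlier first): Okafor (4 Apr 2007) before Haddad (18 Apr 2010) before Lund (23 Jan 2016).
Moreau, Oyelaran and Tanaka all have date first elected to the board 25 Nov 2000, so the next rule applies.
Among Moreau, Oyelaran and Tanaka, by board role: Moreau and Oyelaran (Vice Chair) before Tanaka (Non-Executive Director).
Among Moreau and Oyelaran, alphabetically by surname: Moreau before Oyelaran.
Order: Okafor, Haddad, Lund, Moreau, Oyelaran, Tanaka. So position 6.

6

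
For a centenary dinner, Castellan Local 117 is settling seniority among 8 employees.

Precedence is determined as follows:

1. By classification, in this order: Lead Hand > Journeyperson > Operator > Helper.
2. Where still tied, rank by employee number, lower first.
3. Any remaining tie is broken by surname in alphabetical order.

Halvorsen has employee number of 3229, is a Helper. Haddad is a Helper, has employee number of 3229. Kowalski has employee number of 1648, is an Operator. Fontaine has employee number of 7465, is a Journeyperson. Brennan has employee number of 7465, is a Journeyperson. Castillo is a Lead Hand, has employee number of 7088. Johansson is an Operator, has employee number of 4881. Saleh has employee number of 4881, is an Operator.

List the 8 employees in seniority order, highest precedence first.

By classification: Castillo (Lead Hand); then Brennan and Fontaine (Journeyperson); then Kowalski, Johansson and Saleh (Operator); then Haddad and Halvorsen (Helper).
Brennan and Fontaine both have employee number 7465, so the next rule applies.
Among Brennan and Fontaine, alphabetically by surname: Brennan before Fontaine.
Among Kowalski, Johansson and Saleh, by employee number (lower first): Kowalski (1648) before Johansson and Saleh (4881).
Among Johansson and Saleh, alphabetically by surname: Johansson before Saleh.
Haddad and Halvorsen both have employee number 3229, so the next rule applies.
Among Haddad and Halvorsen, alphabetically by surname: Haddad before Halvorsen.
Full order: Castillo, Brennan, Fontaine, Kowalski, Johansson, Saleh, Haddad, Halvorsen.

Castillo, Brennan, Fontaine, Kowalski, Johansson, Saleh, Haddad, Halvorsen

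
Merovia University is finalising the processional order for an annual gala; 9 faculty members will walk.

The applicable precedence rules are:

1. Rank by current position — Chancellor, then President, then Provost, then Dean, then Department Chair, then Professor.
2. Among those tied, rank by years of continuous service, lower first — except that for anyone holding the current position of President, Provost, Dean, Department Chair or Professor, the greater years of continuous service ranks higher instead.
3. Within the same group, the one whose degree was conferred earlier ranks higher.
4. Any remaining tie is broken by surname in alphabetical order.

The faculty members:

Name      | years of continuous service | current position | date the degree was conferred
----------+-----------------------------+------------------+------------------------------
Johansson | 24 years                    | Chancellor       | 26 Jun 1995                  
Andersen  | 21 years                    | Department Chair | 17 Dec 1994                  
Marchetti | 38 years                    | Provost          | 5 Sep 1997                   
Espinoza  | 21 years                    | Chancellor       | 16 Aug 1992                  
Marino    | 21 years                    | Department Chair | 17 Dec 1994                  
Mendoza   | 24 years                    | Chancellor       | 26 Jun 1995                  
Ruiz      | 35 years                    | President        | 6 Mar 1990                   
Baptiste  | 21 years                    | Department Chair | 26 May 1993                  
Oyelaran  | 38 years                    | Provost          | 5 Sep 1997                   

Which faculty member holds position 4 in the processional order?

Ruiz

By current position: Espinoza, Johansson and Mendoza (Chancellor); then Ruiz (President); then Marchetti and Oyelaran (Provost); then Baptiste, Andersen and Marino (Department Chair).
Among Espinoza, Johansson and Mendoza, by years of continuous service (lower first): Espinoza (21 years) before Johansson and Mendoza (24 years).
Johansson and Mendoza both have date the degree was conferred 26 Jun 1995, so the next rule applies.
Among Johansson and Mendoza, alphabetically by surname: Johansson before Mendoza.
Marchetti and Oyelaran both have years of continuous service 38 years, so the next rule applies.
Marchetti and Oyelaran both have date the degree was conferred 5 Sep 1997, so the next rule applies.
Among Marchetti and Oyelaran, alphabetically by surname: Marchetti before Oyelaran.
Baptiste, Andersen and Marino all have years of continuous service 21 years, so the next rule applies.
Among Baptiste, Andersen and Marino, by date the degree was conferred (earlier first): Baptiste (26 May 1993) before Andersen and Marino (17 Dec 1994).
Among Andersen and Marino, alphabetically by surname: Andersen before Marino.
Order: Espinoza, Johansson, Mendoza, Ruiz, Marchetti, Oyelaran, Baptiste, Andersen, Marino.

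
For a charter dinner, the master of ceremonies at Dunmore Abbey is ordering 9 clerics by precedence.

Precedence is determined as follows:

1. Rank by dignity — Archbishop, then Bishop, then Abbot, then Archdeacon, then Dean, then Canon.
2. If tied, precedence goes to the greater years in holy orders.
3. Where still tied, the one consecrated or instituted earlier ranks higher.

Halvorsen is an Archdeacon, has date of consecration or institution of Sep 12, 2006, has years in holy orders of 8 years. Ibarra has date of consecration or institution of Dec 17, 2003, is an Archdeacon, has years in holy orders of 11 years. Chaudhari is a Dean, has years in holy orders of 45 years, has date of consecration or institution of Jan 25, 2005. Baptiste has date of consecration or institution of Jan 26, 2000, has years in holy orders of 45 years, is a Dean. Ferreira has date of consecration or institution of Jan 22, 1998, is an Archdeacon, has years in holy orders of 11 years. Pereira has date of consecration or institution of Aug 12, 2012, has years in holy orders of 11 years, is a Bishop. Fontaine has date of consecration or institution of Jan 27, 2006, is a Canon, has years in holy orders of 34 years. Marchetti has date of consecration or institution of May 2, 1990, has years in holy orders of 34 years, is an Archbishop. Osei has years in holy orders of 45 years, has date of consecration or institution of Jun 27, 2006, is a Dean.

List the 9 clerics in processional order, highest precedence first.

By dignity: Marchetti (Archbishop); then Pereira (Bishop); then Ferreira, Ibarra and Halvorsen (Archdeacon); then Baptiste, Chaudhari and Osei (Dean); then Fontaine (Canon).
Among Ferreira, Ibarra and Halvorsen, by years in holy orders (higher first): Ferreira and Ibarra (11 years) before Halvorsen (8 years).
Among Ferreira and Ibarra, by date of consecration or institution (earlier first): Ferreira (Jan 22, 1998) before Ibarra (Dec 17, 2003).
Baptiste, Chaudhari and Osei all have years in holy orders 45 years, so the next rule applies.
Among Baptiste, Chaudhari and Osei, by date of consecration or institution (earlier first): Baptiste (Jan 26, 2000) before Chaudhari (Jan 25, 2005) before Osei (Jun 27, 2006).
Full order: Marchetti, Pereira, Ferreira, Ibarra, Halvorsen, Baptiste, Chaudhari, Osei, Fontaine.

Marchetti, Pereira, Ferreira, Ibarra, Halvorsen, Baptiste, Chaudhari, Osei, Fontaine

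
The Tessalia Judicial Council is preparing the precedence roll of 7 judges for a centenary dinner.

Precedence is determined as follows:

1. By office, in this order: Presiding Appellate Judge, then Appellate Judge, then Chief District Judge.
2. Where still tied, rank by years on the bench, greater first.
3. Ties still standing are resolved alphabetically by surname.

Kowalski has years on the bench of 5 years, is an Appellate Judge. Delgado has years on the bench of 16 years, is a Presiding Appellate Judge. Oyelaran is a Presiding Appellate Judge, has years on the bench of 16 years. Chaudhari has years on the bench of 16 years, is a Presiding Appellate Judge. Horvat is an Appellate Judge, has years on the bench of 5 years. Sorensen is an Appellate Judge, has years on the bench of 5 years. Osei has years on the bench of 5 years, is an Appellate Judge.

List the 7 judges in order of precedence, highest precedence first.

Chaudhari, Delgado, Oyelaran, Horvat, Kowalski, Osei, Sorensen

By office: Chaudhari, Delgado and Oyelaran (Presiding Appellate Judge); then Horvat, Kowalski, Osei and Sorensen (Appellate Judge).
Chaudhari, Delgado and Oyelaran all have years on the bench 16 years, so the next rule applies.
Among Chaudhari, Delgado and Oyelaran, alphabetically by surname: Chaudhari before Delgado before Oyelaran.
Horvat, Kowalski, Osei and Sorensen all have years on the bench 5 years, so the next rule applies.
Among Horvat, Kowalski, Osei and Sorensen, alphabetically by surname: Horvat before Kowalski before Osei before Sorensen.
Full order: Chaudhari, Delgado, Oyelaran, Horvat, Kowalski, Osei, Sorensen.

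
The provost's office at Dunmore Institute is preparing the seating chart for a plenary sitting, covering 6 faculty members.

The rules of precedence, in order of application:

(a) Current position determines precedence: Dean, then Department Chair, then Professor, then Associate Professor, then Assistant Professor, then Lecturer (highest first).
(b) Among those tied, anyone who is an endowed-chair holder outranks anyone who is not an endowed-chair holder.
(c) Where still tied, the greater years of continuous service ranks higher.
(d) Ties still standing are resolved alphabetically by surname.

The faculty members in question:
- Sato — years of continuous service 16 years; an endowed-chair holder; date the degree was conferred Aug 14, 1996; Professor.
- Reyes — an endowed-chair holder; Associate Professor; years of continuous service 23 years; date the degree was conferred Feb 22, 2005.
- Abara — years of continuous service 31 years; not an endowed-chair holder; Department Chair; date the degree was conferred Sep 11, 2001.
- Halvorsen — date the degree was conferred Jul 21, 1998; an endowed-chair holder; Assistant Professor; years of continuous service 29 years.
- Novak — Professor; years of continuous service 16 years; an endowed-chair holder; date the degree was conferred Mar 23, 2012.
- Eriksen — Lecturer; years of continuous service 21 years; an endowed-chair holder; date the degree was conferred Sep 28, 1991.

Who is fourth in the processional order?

Reyes

By current position: Abara (Department Chair); then Novak and Sato (Professor); then Reyes (Associate Professor); then Halvorsen (Assistant Professor); then Eriksen (Lecturer).
Novak and Sato are each an endowed-chair holder, so the next rule applies.
Novak and Sato both have years of continuous service 16 years, so the next rule applies.
Among Novak and Sato, alphabetically by surname: Novak before Sato.
Order: Abara, Novak, Sato, Reyes, Halvorsen, Eriksen.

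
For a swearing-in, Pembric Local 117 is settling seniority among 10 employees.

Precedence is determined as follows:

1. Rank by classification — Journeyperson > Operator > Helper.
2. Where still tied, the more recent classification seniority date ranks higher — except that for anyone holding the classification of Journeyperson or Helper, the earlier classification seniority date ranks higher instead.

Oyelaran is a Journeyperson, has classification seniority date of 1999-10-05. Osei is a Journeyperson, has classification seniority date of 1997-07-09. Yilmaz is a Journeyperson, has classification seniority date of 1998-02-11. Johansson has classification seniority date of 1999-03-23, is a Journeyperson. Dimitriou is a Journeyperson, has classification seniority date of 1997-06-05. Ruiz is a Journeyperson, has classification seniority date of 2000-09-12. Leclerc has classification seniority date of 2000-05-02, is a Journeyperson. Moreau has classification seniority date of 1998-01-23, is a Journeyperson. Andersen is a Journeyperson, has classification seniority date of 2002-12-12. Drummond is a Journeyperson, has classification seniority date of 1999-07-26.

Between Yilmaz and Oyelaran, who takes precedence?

By classification: Dimitriou, Osei, Moreau, Yilmaz, Johansson, Drummond, Oyelaran, Leclerc, Ruiz and Andersen (Journeyperson).
Among Dimitriou, Osei, Moreau, Yilmaz, Johansson, Drummond, Oyelaran, Leclerc, Ruiz and Andersen, by classification seniority date (earlier first) (reversed rule for this group): Dimitriou (1997-06-05) before Osei (1997-07-09) before Moreau (1998-01-23) before Yilmaz (1998-02-11) before Johansson (1999-03-23) before Drummond (1999-07-26) before Oyelaran (1999-10-05) before Leclerc (2000-05-02) before Ruiz (2000-09-12) before Andersen (2002-12-12).
So Yilmaz takes precedence.

Yilmaz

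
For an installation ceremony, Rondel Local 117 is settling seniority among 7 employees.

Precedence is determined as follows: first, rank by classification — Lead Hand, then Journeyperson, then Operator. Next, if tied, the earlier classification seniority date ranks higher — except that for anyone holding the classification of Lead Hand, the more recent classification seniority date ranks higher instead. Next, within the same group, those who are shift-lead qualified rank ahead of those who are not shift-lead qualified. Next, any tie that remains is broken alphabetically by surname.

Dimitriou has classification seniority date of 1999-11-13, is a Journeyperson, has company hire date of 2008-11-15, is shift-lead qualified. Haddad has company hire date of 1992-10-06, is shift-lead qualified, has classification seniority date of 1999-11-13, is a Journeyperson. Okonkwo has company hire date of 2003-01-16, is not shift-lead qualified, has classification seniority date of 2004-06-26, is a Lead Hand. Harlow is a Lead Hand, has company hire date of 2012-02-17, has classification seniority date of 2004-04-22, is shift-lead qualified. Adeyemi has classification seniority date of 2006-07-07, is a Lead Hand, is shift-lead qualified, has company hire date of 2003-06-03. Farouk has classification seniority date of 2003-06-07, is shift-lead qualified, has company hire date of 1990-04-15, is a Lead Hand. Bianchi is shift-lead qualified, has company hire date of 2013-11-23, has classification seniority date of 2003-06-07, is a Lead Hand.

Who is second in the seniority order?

By classification: Adeyemi, Okonkwo, Harlow, Bianchi and Farouk (Lead Hand); then Dimitriou and Haddad (Journeyperson).
Among Adeyemi, Okonkwo, Harlow, Bianchi and Farouk, by classification seniority date (later first) (reversed rule for this group): Adeyemi (2006-07-07) before Okonkwo (2004-06-26) before Harlow (2004-04-22) before Bianchi and Farouk (2003-06-07).
Bianchi and Farouk are each shift-lead qualified, so the next rule applies.
Among Bianchi and Farouk, alphabetically by surname: Bianchi before Farouk.
Dimitriou and Haddad both have classification seniority date 1999-11-13, so the next rule applies.
Dimitriou and Haddad are each shift-lead qualified, so the next rule applies.
Among Dimitriou and Haddad, alphabetically by surname: Dimitriou before Haddad.
Order: Adeyemi, Okonkwo, Harlow, Bianchi, Farouk, Dimitriou, Haddad.

Okonkwo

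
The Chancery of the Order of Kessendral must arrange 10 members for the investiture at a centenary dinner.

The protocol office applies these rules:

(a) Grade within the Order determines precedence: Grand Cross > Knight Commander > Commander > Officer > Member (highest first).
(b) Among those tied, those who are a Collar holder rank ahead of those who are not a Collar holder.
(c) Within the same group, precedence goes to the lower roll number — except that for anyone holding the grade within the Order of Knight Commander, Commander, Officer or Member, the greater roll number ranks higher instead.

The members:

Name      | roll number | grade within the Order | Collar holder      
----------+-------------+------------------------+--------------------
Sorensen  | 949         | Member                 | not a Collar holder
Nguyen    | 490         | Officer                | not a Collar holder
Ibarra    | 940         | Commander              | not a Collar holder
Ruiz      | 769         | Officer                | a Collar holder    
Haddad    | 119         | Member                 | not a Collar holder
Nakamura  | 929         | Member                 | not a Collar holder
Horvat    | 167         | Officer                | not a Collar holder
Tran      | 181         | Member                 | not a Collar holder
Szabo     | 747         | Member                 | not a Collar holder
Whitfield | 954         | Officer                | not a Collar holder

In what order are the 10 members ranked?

Ibarra, Ruiz, Whitfield, Nguyen, Horvat, Sorensen, Nakamura, Szabo, Tran, Haddad

By grade within the Order: Ibarra (Commander); then Ruiz, Whitfield, Nguyen and Horvat (Officer); then Sorensen, Nakamura, Szabo, Tran and Haddad (Member).
Among Ruiz, Whitfield, Nguyen and Horvat, a Collar holder before not a Collar holder: Ruiz (a Collar holder) before Whitfield, Nguyen and Horvat (not a Collar holder).
Among Whitfield, Nguyen and Horvat, by roll number (higher first) (reversed rule for this group): Whitfield (954) before Nguyen (490) before Horvat (167).
Sorensen, Nakamura, Szabo, Tran and Haddad are each not a Collar holder, so the next rule applies.
Among Sorensen, Nakamura, Szabo, Tran and Haddad, by roll number (higher first) (reversed rule for this group): Sorensen (949) before Nakamura (929) before Szabo (747) before Tran (181) before Haddad (119).
Full order: Ibarra, Ruiz, Whitfield, Nguyen, Horvat, Sorensen, Nakamura, Szabo, Tran, Haddad.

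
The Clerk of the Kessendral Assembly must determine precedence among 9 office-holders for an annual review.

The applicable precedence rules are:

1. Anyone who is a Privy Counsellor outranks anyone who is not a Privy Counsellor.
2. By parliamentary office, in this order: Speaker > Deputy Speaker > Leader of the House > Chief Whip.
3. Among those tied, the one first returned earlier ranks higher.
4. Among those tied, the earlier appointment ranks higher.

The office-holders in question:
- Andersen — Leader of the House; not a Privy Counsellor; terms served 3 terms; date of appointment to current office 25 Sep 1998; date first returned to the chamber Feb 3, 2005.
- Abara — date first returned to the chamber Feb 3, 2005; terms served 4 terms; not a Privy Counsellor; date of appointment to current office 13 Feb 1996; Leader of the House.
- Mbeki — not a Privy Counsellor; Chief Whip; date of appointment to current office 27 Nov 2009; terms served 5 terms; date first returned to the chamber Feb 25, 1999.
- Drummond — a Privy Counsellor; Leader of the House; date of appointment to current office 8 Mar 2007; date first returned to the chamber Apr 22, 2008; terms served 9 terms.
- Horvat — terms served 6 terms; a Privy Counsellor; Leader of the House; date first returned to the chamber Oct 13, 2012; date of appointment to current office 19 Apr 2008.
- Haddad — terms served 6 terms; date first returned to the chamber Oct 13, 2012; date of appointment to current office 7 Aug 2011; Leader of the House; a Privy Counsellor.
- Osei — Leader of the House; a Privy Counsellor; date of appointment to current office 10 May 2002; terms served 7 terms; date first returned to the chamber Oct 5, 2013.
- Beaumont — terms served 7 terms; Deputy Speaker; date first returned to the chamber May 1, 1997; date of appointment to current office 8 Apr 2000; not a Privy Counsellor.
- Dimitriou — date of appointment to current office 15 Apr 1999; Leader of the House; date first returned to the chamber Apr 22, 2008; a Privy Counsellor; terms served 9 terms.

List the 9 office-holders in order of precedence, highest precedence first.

Dimitriou, Drummond, Horvat, Haddad, Osei, Beaumont, Abara, Andersen, Mbeki

By the first rule: Dimitriou, Drummond, Horvat, Haddad and Osei (each a Privy Counsellor); then Beaumont, Abara, Andersen and Mbeki (each not a Privy Counsellor).
Dimitriou, Drummond, Horvat, Haddad and Osei are each Leader of the House, so the next rule applies.
Among Dimitriou, Drummond, Horvat, Haddad and Osei, by date first returned to the chamber (earlier first): Dimitriou and Drummond (Apr 22, 2008) before Horvat and Haddad (Oct 13, 2012) before Osei (Oct 5, 2013).
Among Dimitriou and Drummond, by date of appointment to current office (earlier first): Dimitriou (15 Apr 1999) before Drummond (8 Mar 2007).
Among Horvat and Haddad, by date of appointment to current office (earlier first): Horvat (19 Apr 2008) before Haddad (7 Aug 2011).
Among Beaumont, Abara, Andersen and Mbeki, by parliamentary office: Beaumont (Deputy Speaker) before Abara and Andersen (Leader of the House) before Mbeki (Chief Whip).
Abara and Andersen both have date first returned to the chamber Feb 3, 2005, so the next rule applies.
Among Abara and Andersen, by date of appointment to current office (earlier first): Abara (13 Feb 1996) before Andersen (25 Sep 1998).
Full order: Dimitriou, Drummond, Horvat, Haddad, Osei, Beaumont, Abara, Andersen, Mbeki.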